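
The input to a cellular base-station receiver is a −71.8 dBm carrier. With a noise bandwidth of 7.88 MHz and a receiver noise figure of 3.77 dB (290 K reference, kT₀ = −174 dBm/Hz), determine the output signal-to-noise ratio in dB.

29.5 dB

Noise floor: N = −174 + 10 log₁₀(B) + NF
10 log₁₀(7.88×10⁶) = 68.97 dB
N = −174 + 68.97 + 3.77 = −101.26 dBm
SNR = P_sig − N = −71.8 − (−101.26) = 29.46 dB → 29.5 dB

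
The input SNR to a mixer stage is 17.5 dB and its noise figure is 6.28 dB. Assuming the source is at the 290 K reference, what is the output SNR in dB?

11.22 dB

By definition F = SNR_in/SNR_out, so in dB: SNR_out = SNR_in − NF
SNR_out = 17.5 − 6.28 = 11.22 dB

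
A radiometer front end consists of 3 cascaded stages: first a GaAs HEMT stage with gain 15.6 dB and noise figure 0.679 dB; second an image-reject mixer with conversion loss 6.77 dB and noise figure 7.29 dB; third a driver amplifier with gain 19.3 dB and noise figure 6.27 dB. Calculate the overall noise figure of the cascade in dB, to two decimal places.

Convert to linear (a loss of L dB is a gain of −L dB): F_i = 10^(NF_i/10), G_i = 10^(G_i,dB/10)
  Stage 1: F_1 = 10^(0.679/10) = 1.169, G_1 = 10^(15.6/10) = 36.31
  Stage 2: F_2 = 10^(7.29/10) = 5.358, G_2 = 10^(−6.77/10) = 0.2104
  Stage 3: F_3 = 10^(6.27/10) = 4.236, G_3 = 10^(19.3/10) = 85.11
Friis cascade:
  F = 1.169 + (5.358 − 1)/36.31 + (4.236 − 1)/7.638 = 1.713
NF = 10 log₁₀(1.713) = 2.34 dB

2.34 dB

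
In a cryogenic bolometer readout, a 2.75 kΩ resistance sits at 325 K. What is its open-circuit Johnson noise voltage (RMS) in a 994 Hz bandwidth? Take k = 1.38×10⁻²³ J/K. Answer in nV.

V_n = √(4kTRB)
4kTRB = 4 × 1.38×10⁻²³ × 325 × 2.75×10³ × 9.94×10² = 4.90×10⁻¹⁴ V²
V_n = √(4.90×10⁻¹⁴) = 2.21×10⁻⁷ V = 221 nV

221 nV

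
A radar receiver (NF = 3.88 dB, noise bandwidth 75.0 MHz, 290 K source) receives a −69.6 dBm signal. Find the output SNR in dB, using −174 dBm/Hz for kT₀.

21.8 dB

Noise floor: N = −174 + 10 log₁₀(B) + NF
10 log₁₀(7.50×10⁷) = 78.75 dB
N = −174 + 78.75 + 3.88 = −91.37 dBm
SNR = P_sig − N = −69.6 − (−91.37) = 21.77 dB → 21.8 dB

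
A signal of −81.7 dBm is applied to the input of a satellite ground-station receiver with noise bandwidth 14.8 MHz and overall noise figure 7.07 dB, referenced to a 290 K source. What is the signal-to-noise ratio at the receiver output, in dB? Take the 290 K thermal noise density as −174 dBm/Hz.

13.5 dB

Noise floor: N = −174 + 10 log₁₀(B) + NF
10 log₁₀(1.48×10⁷) = 71.7 dB
N = −174 + 71.7 + 7.07 = −95.23 dBm
SNR = P_sig − N = −81.7 − (−95.23) = 13.53 dB → 13.5 dB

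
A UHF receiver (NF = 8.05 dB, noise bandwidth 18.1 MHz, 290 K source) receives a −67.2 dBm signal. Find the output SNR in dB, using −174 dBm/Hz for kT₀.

26.2 dB

Noise floor: N = −174 + 10 log₁₀(B) + NF
10 log₁₀(1.81×10⁷) = 72.58 dB
N = −174 + 72.58 + 8.05 = −93.37 dBm
SNR = P_sig − N = −67.2 − (−93.37) = 26.17 dB → 26.2 dB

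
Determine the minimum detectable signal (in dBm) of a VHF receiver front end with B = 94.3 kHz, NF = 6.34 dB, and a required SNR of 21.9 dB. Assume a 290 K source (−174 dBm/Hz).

Sensitivity = −174 + 10 log₁₀(B) + NF + SNR_min
= −174 + 49.75 + 6.34 + 21.9
= −96.01 dBm → −96.0 dBm

−96.0 dBm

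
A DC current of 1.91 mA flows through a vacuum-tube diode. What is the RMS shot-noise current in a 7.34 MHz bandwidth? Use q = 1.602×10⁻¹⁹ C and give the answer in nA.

67.0 nA

I_n = √(2qI·B)
2qI·B = 2 × 1.602×10⁻¹⁹ × 1.91×10⁻³ × 7.34×10⁶ = 4.49×10⁻¹⁵ A²
I_n = √(4.49×10⁻¹⁵) = 6.70×10⁻⁸ A = 67.0 nA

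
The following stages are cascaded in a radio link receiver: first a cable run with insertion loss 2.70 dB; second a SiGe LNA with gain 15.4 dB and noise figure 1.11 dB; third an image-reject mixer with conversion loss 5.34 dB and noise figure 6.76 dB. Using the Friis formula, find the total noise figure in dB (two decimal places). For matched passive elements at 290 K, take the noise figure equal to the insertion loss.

4.16 dB

Convert to linear (a loss of L dB is a gain of −L dB): F_i = 10^(NF_i/10), G_i = 10^(G_i,dB/10)
  Stage 1: F_1 = 10^(2.70/10) = 1.862, G_1 = 10^(−2.70/10) = 0.5370
  Stage 2: F_2 = 10^(1.11/10) = 1.291, G_2 = 10^(15.4/10) = 34.67
  Stage 3: F_3 = 10^(6.76/10) = 4.742, G_3 = 10^(−5.34/10) = 0.2924
Friis cascade:
  F = 1.862 + (1.291 − 1)/0.5370 + (4.742 − 1)/18.62 = 2.605
NF = 10 log₁₀(2.605) = 4.16 dB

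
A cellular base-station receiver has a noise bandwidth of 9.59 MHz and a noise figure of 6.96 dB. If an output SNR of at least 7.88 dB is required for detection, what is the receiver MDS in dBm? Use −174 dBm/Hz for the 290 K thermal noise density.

−89.3 dBm

Sensitivity = −174 + 10 log₁₀(B) + NF + SNR_min
= −174 + 69.82 + 6.96 + 7.88
= −89.34 dBm → −89.3 dBm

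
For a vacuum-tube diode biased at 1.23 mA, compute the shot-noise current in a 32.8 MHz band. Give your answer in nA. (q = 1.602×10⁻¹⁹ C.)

I_n = √(2qI·B)
2qI·B = 2 × 1.602×10⁻¹⁹ × 1.23×10⁻³ × 3.28×10⁷ = 1.29×10⁻¹⁴ A²
I_n = √(1.29×10⁻¹⁴) = 1.14×10⁻⁷ A = 114 nA

114 nA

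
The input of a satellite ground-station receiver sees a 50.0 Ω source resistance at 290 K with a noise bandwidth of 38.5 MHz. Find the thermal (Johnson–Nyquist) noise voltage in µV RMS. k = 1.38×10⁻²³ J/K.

V_n = √(4kTRB)
4kTRB = 4 × 1.38×10⁻²³ × 290 × 5.00×10¹ × 3.85×10⁷ = 3.08×10⁻¹¹ V²
V_n = √(3.08×10⁻¹¹) = 5.55×10⁻⁶ V = 5.55 µV

5.55 µV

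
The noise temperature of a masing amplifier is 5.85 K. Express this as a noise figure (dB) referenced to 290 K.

0.087 dB

F = 1 + T_e/T₀ = 1 + 5.85/290 = 1.02017
NF = 10 log₁₀(1.02017) = 0.087 dB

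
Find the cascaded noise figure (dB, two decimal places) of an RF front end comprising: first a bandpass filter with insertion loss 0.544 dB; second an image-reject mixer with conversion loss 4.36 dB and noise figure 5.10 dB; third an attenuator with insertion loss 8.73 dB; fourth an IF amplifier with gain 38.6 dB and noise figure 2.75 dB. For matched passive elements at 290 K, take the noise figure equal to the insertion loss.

Convert to linear (a loss of L dB is a gain of −L dB): F_i = 10^(NF_i/10), G_i = 10^(G_i,dB/10)
  Stage 1: F_1 = 10^(0.544/10) = 1.133, G_1 = 10^(−0.544/10) = 0.8823
  Stage 2: F_2 = 10^(5.10/10) = 3.236, G_2 = 10^(−4.36/10) = 0.3664
  Stage 3: F_3 = 10^(8.73/10) = 7.464, G_3 = 10^(−8.73/10) = 0.1340
  Stage 4: F_4 = 10^(2.75/10) = 1.884, G_4 = 10^(38.6/10) = 7244
Friis cascade:
  F = 1.133 + (3.236 − 1)/0.8823 + (7.464 − 1)/0.3233 + (1.884 − 1)/0.04331 = 44.07
NF = 10 log₁₀(44.07) = 16.44 dB

16.44 dB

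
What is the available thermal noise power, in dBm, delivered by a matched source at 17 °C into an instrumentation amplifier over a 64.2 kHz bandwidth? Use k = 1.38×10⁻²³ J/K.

T = 17 °C + 273.15 = 290.15 K
P_n = kTB = 1.38×10⁻²³ × 290.15 × 6.42×10⁴ = 2.57×10⁻¹⁶ W
In dBm: 10 log₁₀(2.57×10⁻¹⁶ / 10⁻³) = −125.9 dBm

−125.9 dBm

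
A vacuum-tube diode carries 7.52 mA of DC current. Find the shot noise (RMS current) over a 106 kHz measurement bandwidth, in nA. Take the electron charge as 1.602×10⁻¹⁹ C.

I_n = √(2qI·B)
2qI·B = 2 × 1.602×10⁻¹⁹ × 7.52×10⁻³ × 1.06×10⁵ = 2.55×10⁻¹⁶ A²
I_n = √(2.55×10⁻¹⁶) = 1.60×10⁻⁸ A = 16.0 nA

16.0 nA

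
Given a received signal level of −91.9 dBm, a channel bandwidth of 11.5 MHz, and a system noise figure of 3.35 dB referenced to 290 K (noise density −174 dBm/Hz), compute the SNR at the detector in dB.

8.1 dB

Noise floor: N = −174 + 10 log₁₀(B) + NF
10 log₁₀(1.15×10⁷) = 70.61 dB
N = −174 + 70.61 + 3.35 = −100.04 dBm
SNR = P_sig − N = −91.9 − (−100.04) = 8.14 dB → 8.1 dB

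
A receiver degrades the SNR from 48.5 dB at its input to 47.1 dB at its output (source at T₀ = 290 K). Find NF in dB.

NF (dB) = SNR_in(dB) − SNR_out(dB) when the source is at T₀
NF = 48.5 − 47.1 = 1.4 dB

1.4 dB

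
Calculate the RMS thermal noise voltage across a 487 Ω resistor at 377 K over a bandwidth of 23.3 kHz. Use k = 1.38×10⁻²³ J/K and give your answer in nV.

486 nV

V_n = √(4kTRB)
4kTRB = 4 × 1.38×10⁻²³ × 377 × 4.87×10² × 2.33×10⁴ = 2.36×10⁻¹³ V²
V_n = √(2.36×10⁻¹³) = 4.86×10⁻⁷ V = 486 nV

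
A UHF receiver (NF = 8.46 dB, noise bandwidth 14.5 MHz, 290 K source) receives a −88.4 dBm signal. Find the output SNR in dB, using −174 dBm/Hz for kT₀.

5.5 dB

Noise floor: N = −174 + 10 log₁₀(B) + NF
10 log₁₀(1.45×10⁷) = 71.61 dB
N = −174 + 71.61 + 8.46 = −93.93 dBm
SNR = P_sig − N = −88.4 − (−93.93) = 5.53 dB → 5.5 dB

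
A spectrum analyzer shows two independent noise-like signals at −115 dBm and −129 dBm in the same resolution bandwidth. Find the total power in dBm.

Convert to linear, add, convert back:
P₁ = 3.16×10⁻¹⁵ W, P₂ = 1.26×10⁻¹⁶ W
P_tot = 3.29×10⁻¹⁵ W → 10 log₁₀(P_tot / 10⁻³) = −114.8 dBm

−114.8 dBm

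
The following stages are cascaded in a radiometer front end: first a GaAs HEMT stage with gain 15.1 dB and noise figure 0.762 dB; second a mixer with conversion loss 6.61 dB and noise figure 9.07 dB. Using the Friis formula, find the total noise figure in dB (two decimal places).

1.49 dB

Convert to linear (a loss of L dB is a gain of −L dB): F_i = 10^(NF_i/10), G_i = 10^(G_i,dB/10)
  Stage 1: F_1 = 10^(0.762/10) = 1.192, G_1 = 10^(15.1/10) = 32.36
  Stage 2: F_2 = 10^(9.07/10) = 8.072, G_2 = 10^(−6.61/10) = 0.2183
Friis cascade:
  F = 1.192 + (8.072 − 1)/32.36 = 1.410
NF = 10 log₁₀(1.410) = 1.49 dB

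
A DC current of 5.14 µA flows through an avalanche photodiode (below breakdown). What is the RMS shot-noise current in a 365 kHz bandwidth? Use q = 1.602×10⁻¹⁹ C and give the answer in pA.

775 pA

I_n = √(2qI·B)
2qI·B = 2 × 1.602×10⁻¹⁹ × 5.14×10⁻⁶ × 3.65×10⁵ = 6.01×10⁻¹⁹ A²
I_n = √(6.01×10⁻¹⁹) = 7.75×10⁻¹⁰ A = 775 pA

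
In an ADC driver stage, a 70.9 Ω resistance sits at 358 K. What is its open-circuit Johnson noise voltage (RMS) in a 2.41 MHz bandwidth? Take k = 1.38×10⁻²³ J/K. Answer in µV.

V_n = √(4kTRB)
4kTRB = 4 × 1.38×10⁻²³ × 358 × 7.09×10¹ × 2.41×10⁶ = 3.38×10⁻¹² V²
V_n = √(3.38×10⁻¹²) = 1.84×10⁻⁶ V = 1.84 µV

1.84 µV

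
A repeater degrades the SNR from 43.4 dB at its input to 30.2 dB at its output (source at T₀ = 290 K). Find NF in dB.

NF (dB) = SNR_in(dB) − SNR_out(dB) when the source is at T₀
NF = 43.4 − 30.2 = 13.2 dB

13.2 dB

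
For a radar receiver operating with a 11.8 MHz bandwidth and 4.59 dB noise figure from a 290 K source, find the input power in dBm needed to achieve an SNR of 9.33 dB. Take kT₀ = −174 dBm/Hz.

Sensitivity = −174 + 10 log₁₀(B) + NF + SNR_min
= −174 + 70.72 + 4.59 + 9.33
= −89.36 dBm → −89.4 dBm

−89.4 dBm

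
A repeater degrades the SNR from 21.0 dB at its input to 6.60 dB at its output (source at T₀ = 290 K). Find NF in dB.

14.40 dB

NF (dB) = SNR_in(dB) − SNR_out(dB) when the source is at T₀
NF = 21.0 − 6.60 = 14.40 dB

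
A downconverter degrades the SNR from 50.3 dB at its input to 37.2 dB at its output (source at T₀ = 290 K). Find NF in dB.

NF (dB) = SNR_in(dB) − SNR_out(dB) when the source is at T₀
NF = 50.3 − 37.2 = 13.1 dB

13.1 dB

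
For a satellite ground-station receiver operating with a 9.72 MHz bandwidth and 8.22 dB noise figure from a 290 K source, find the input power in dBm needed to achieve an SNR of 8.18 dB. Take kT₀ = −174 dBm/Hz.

Sensitivity = −174 + 10 log₁₀(B) + NF + SNR_min
= −174 + 69.88 + 8.22 + 8.18
= −87.72 dBm → −87.7 dBm

−87.7 dBm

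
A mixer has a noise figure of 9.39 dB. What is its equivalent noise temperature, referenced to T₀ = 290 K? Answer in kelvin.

2230 K

F = 10^(9.39/10) = 8.6896
T_e = (F − 1)·T₀ = (8.6896 − 1) × 290 = 2230 K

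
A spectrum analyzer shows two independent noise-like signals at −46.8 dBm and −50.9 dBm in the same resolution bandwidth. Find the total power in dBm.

Convert to linear, add, convert back:
P₁ = 2.09×10⁻⁸ W, P₂ = 8.13×10⁻⁹ W
P_tot = 2.90×10⁻⁸ W → 10 log₁₀(P_tot / 10⁻³) = −45.4 dBm

−45.4 dBm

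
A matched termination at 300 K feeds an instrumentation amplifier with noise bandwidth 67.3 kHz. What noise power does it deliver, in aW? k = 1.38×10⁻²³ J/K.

P_n = kTB = 1.38×10⁻²³ × 300 × 6.73×10⁴ = 2.79×10⁻¹⁶ W = 279 aW

279 aW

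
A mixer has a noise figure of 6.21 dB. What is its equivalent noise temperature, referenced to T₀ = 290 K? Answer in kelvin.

922 K

F = 10^(6.21/10) = 4.1783
T_e = (F − 1)·T₀ = (4.1783 − 1) × 290 = 922 K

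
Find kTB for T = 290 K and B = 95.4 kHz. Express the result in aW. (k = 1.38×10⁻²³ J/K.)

382 aW

P_n = kTB = 1.38×10⁻²³ × 290 × 9.54×10⁴ = 3.82×10⁻¹⁶ W = 382 aW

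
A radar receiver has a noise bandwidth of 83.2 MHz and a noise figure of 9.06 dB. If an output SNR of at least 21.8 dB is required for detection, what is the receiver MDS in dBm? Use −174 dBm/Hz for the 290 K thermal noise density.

Sensitivity = −174 + 10 log₁₀(B) + NF + SNR_min
= −174 + 79.2 + 9.06 + 21.8
= −63.94 dBm → −63.9 dBm

−63.9 dBm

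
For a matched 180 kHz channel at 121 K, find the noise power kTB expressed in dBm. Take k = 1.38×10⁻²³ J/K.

−125.2 dBm

P_n = kTB = 1.38×10⁻²³ × 121 × 1.80×10⁵ = 3.01×10⁻¹⁶ W
In dBm: 10 log₁₀(3.01×10⁻¹⁶ / 10⁻³) = −125.2 dBm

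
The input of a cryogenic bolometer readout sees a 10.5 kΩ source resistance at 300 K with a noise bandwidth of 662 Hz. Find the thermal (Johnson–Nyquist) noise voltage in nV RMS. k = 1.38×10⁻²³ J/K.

339 nV

V_n = √(4kTRB)
4kTRB = 4 × 1.38×10⁻²³ × 300 × 1.05×10⁴ × 6.62×10² = 1.15×10⁻¹³ V²
V_n = √(1.15×10⁻¹³) = 3.39×10⁻⁷ V = 339 nV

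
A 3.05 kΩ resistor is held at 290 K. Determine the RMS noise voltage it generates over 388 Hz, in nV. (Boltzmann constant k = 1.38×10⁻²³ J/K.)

V_n = √(4kTRB)
4kTRB = 4 × 1.38×10⁻²³ × 290 × 3.05×10³ × 3.88×10² = 1.89×10⁻¹⁴ V²
V_n = √(1.89×10⁻¹⁴) = 1.38×10⁻⁷ V = 138 nV

138 nV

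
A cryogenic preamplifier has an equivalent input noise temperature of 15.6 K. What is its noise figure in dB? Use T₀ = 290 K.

F = 1 + T_e/T₀ = 1 + 15.6/290 = 1.05379
NF = 10 log₁₀(1.05379) = 0.228 dB

0.228 dB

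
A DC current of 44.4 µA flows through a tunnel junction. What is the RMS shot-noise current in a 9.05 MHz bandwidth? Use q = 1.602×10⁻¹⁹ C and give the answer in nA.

11.3 nA

I_n = √(2qI·B)
2qI·B = 2 × 1.602×10⁻¹⁹ × 4.44×10⁻⁵ × 9.05×10⁶ = 1.29×10⁻¹⁶ A²
I_n = √(1.29×10⁻¹⁶) = 1.13×10⁻⁸ A = 11.3 nA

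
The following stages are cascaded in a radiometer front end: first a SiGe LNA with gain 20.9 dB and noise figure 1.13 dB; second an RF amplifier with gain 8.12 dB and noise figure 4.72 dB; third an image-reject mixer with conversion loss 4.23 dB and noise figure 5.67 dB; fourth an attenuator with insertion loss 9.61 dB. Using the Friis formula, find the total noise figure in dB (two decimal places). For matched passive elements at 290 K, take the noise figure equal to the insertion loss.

Convert to linear (a loss of L dB is a gain of −L dB): F_i = 10^(NF_i/10), G_i = 10^(G_i,dB/10)
  Stage 1: F_1 = 10^(1.13/10) = 1.297, G_1 = 10^(20.9/10) = 123.0
  Stage 2: F_2 = 10^(4.72/10) = 2.965, G_2 = 10^(8.12/10) = 6.486
  Stage 3: F_3 = 10^(5.67/10) = 3.690, G_3 = 10^(−4.23/10) = 0.3776
  Stage 4: F_4 = 10^(9.61/10) = 9.141, G_4 = 10^(−9.61/10) = 0.1094
Friis cascade:
  F = 1.297 + (2.965 − 1)/123.0 + (3.690 − 1)/798.0 + (9.141 − 1)/301.3 = 1.344
NF = 10 log₁₀(1.344) = 1.28 dB

1.28 dB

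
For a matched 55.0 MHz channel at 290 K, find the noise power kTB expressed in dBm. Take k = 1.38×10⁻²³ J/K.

−96.6 dBm

P_n = kTB = 1.38×10⁻²³ × 290 × 5.50×10⁷ = 2.20×10⁻¹³ W
In dBm: 10 log₁₀(2.20×10⁻¹³ / 10⁻³) = −96.6 dBm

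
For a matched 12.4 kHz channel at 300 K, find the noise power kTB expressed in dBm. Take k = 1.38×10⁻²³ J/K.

−132.9 dBm

P_n = kTB = 1.38×10⁻²³ × 300 × 1.24×10⁴ = 5.13×10⁻¹⁷ W
In dBm: 10 log₁₀(5.13×10⁻¹⁷ / 10⁻³) = −132.9 dBm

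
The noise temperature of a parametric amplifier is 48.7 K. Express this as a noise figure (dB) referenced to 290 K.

0.674 dB

F = 1 + T_e/T₀ = 1 + 48.7/290 = 1.16793
NF = 10 log₁₀(1.16793) = 0.674 dB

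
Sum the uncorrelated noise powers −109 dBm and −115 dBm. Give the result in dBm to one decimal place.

−108.0 dBm

Convert to linear, add, convert back:
P₁ = 1.26×10⁻¹⁴ W, P₂ = 3.16×10⁻¹⁵ W
P_tot = 1.58×10⁻¹⁴ W → 10 log₁₀(P_tot / 10⁻³) = −108.0 dBm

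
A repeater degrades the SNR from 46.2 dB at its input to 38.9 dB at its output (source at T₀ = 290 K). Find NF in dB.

7.3 dB

NF (dB) = SNR_in(dB) − SNR_out(dB) when the source is at T₀
NF = 46.2 − 38.9 = 7.3 dB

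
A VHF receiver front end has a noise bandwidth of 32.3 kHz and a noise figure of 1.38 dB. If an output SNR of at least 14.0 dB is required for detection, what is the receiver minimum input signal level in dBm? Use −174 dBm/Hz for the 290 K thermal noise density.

−113.5 dBm

Sensitivity = −174 + 10 log₁₀(B) + NF + SNR_min
= −174 + 45.09 + 1.38 + 14.0
= −113.53 dBm → −113.5 dBm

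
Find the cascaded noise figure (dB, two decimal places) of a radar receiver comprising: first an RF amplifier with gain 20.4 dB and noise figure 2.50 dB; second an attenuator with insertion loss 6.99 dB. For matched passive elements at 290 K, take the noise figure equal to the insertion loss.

Convert to linear (a loss of L dB is a gain of −L dB): F_i = 10^(NF_i/10), G_i = 10^(G_i,dB/10)
  Stage 1: F_1 = 10^(2.50/10) = 1.778, G_1 = 10^(20.4/10) = 109.6
  Stage 2: F_2 = 10^(6.99/10) = 5.000, G_2 = 10^(−6.99/10) = 0.2000
Friis cascade:
  F = 1.778 + (5.000 − 1)/109.6 = 1.815
NF = 10 log₁₀(1.815) = 2.59 dB

2.59 dB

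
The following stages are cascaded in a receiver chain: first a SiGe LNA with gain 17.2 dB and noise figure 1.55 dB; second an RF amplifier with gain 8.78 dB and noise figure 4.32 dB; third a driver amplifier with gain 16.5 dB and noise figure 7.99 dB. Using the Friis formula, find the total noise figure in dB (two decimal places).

Convert to linear (a loss of L dB is a gain of −L dB): F_i = 10^(NF_i/10), G_i = 10^(G_i,dB/10)
  Stage 1: F_1 = 10^(1.55/10) = 1.429, G_1 = 10^(17.2/10) = 52.48
  Stage 2: F_2 = 10^(4.32/10) = 2.704, G_2 = 10^(8.78/10) = 7.551
  Stage 3: F_3 = 10^(7.99/10) = 6.295, G_3 = 10^(16.5/10) = 44.67
Friis cascade:
  F = 1.429 + (2.704 − 1)/52.48 + (6.295 − 1)/396.3 = 1.475
NF = 10 log₁₀(1.475) = 1.69 dB

1.69 dB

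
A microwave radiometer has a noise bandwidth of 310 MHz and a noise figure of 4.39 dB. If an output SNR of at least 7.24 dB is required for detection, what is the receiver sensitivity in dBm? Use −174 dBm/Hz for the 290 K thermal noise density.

−77.5 dBm

Sensitivity = −174 + 10 log₁₀(B) + NF + SNR_min
= −174 + 84.91 + 4.39 + 7.24
= −77.46 dBm → −77.5 dBm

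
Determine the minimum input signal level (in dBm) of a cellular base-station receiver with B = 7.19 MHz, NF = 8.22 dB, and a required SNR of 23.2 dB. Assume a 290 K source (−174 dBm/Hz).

Sensitivity = −174 + 10 log₁₀(B) + NF + SNR_min
= −174 + 68.57 + 8.22 + 23.2
= −74.01 dBm → −74.0 dBm

−74.0 dBm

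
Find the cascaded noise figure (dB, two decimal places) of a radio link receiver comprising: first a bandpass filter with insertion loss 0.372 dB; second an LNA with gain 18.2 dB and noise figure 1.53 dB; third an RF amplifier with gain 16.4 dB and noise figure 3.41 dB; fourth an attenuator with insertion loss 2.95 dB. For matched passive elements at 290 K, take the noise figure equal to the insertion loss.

Convert to linear (a loss of L dB is a gain of −L dB): F_i = 10^(NF_i/10), G_i = 10^(G_i,dB/10)
  Stage 1: F_1 = 10^(0.372/10) = 1.089, G_1 = 10^(−0.372/10) = 0.9179
  Stage 2: F_2 = 10^(1.53/10) = 1.422, G_2 = 10^(18.2/10) = 66.07
  Stage 3: F_3 = 10^(3.41/10) = 2.193, G_3 = 10^(16.4/10) = 43.65
  Stage 4: F_4 = 10^(2.95/10) = 1.972, G_4 = 10^(−2.95/10) = 0.5070
Friis cascade:
  F = 1.089 + (1.422 − 1)/0.9179 + (2.193 − 1)/60.65 + (1.972 − 1)/2647 = 1.570
NF = 10 log₁₀(1.570) = 1.96 dB

1.96 dB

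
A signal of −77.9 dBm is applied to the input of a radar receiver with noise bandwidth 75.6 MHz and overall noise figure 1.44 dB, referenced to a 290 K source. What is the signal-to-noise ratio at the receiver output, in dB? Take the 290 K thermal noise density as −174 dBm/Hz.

Noise floor: N = −174 + 10 log₁₀(B) + NF
10 log₁₀(7.56×10⁷) = 78.79 dB
N = −174 + 78.79 + 1.44 = −93.77 dBm
SNR = P_sig − N = −77.9 − (−93.77) = 15.87 dB → 15.9 dB

15.9 dB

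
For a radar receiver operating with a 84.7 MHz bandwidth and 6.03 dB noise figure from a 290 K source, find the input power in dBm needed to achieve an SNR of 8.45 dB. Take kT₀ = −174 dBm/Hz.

Sensitivity = −174 + 10 log₁₀(B) + NF + SNR_min
= −174 + 79.28 + 6.03 + 8.45
= −80.24 dBm → −80.2 dBm

−80.2 dBm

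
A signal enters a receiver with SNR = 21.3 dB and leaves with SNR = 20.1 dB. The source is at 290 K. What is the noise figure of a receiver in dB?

1.2 dB

NF (dB) = SNR_in(dB) − SNR_out(dB) when the source is at T₀
NF = 21.3 − 20.1 = 1.2 dB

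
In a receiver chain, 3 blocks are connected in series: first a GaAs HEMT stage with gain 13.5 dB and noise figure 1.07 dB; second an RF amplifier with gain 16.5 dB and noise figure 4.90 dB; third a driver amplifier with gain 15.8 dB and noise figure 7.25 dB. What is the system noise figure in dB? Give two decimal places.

1.39 dB

Convert to linear (a loss of L dB is a gain of −L dB): F_i = 10^(NF_i/10), G_i = 10^(G_i,dB/10)
  Stage 1: F_1 = 10^(1.07/10) = 1.279, G_1 = 10^(13.5/10) = 22.39
  Stage 2: F_2 = 10^(4.90/10) = 3.090, G_2 = 10^(16.5/10) = 44.67
  Stage 3: F_3 = 10^(7.25/10) = 5.309, G_3 = 10^(15.8/10) = 38.02
Friis cascade:
  F = 1.279 + (3.090 − 1)/22.39 + (5.309 − 1)/1000 = 1.377
NF = 10 log₁₀(1.377) = 1.39 dB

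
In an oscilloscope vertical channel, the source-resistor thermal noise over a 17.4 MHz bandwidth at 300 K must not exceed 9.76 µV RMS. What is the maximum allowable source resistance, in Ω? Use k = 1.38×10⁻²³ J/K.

Johnson–Nyquist: V_n = √(4kTRB) ⇒ R = V_n² / (4kTB)
4kTB = 4 × 1.38×10⁻²³ × 300 × 1.74×10⁷ = 2.88×10⁻¹³
R = (9.76×10⁻⁶)² / 2.88×10⁻¹³ = 3.31×10² Ω = 331 Ω

331 Ω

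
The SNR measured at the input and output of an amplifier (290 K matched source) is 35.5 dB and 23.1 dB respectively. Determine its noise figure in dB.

NF (dB) = SNR_in(dB) − SNR_out(dB) when the source is at T₀
NF = 35.5 − 23.1 = 12.4 dB

12.4 dB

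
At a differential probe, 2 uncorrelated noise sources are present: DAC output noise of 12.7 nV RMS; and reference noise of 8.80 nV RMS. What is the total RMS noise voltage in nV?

Uncorrelated sources add in power (mean-square): V_tot = √(ΣV_i²)
V_tot = √[(1.27×10⁻⁸)² + (8.80×10⁻⁹)²] = 1.55×10⁻⁸ V = 15.5 nV

15.5 nV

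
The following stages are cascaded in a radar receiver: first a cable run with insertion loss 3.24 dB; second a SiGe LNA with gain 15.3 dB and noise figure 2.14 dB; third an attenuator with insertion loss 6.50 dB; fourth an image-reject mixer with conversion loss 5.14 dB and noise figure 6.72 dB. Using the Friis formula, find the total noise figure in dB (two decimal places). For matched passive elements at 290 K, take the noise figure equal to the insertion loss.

6.72 dB

Convert to linear (a loss of L dB is a gain of −L dB): F_i = 10^(NF_i/10), G_i = 10^(G_i,dB/10)
  Stage 1: F_1 = 10^(3.24/10) = 2.109, G_1 = 10^(−3.24/10) = 0.4742
  Stage 2: F_2 = 10^(2.14/10) = 1.637, G_2 = 10^(15.3/10) = 33.88
  Stage 3: F_3 = 10^(6.50/10) = 4.467, G_3 = 10^(−6.50/10) = 0.2239
  Stage 4: F_4 = 10^(6.72/10) = 4.699, G_4 = 10^(−5.14/10) = 0.3062
Friis cascade:
  F = 2.109 + (1.637 − 1)/0.4742 + (4.467 − 1)/16.07 + (4.699 − 1)/3.597 = 4.695
NF = 10 log₁₀(4.695) = 6.72 dB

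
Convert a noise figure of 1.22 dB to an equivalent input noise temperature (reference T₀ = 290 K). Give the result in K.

94.1 K

F = 10^(1.22/10) = 1.32434
T_e = (F − 1)·T₀ = (1.32434 − 1) × 290 = 94.1 K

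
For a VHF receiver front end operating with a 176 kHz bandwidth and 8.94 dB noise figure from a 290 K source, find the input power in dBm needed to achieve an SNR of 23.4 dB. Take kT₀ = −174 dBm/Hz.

−89.2 dBm

Sensitivity = −174 + 10 log₁₀(B) + NF + SNR_min
= −174 + 52.46 + 8.94 + 23.4
= −89.20 dBm → −89.2 dBm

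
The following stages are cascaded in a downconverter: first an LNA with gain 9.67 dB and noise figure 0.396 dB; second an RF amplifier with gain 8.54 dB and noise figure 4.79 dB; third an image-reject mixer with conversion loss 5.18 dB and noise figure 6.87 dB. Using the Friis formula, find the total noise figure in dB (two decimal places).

1.37 dB

Convert to linear (a loss of L dB is a gain of −L dB): F_i = 10^(NF_i/10), G_i = 10^(G_i,dB/10)
  Stage 1: F_1 = 10^(0.396/10) = 1.095, G_1 = 10^(9.67/10) = 9.268
  Stage 2: F_2 = 10^(4.79/10) = 3.013, G_2 = 10^(8.54/10) = 7.145
  Stage 3: F_3 = 10^(6.87/10) = 4.864, G_3 = 10^(−5.18/10) = 0.3034
Friis cascade:
  F = 1.095 + (3.013 − 1)/9.268 + (4.864 − 1)/66.22 = 1.371
NF = 10 log₁₀(1.371) = 1.37 dB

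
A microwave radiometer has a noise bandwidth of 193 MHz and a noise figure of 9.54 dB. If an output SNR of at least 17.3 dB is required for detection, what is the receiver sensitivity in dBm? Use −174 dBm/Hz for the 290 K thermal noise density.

Sensitivity = −174 + 10 log₁₀(B) + NF + SNR_min
= −174 + 82.86 + 9.54 + 17.3
= −64.30 dBm → −64.3 dBm

−64.3 dBm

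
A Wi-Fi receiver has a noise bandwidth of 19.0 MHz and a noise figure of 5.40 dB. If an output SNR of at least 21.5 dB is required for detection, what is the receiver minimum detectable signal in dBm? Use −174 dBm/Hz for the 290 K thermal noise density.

Sensitivity = −174 + 10 log₁₀(B) + NF + SNR_min
= −174 + 72.79 + 5.40 + 21.5
= −74.31 dBm → −74.3 dBm

−74.3 dBm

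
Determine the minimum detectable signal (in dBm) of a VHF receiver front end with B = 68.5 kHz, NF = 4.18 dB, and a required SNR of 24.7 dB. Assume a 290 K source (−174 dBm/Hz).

−96.8 dBm

Sensitivity = −174 + 10 log₁₀(B) + NF + SNR_min
= −174 + 48.36 + 4.18 + 24.7
= −96.76 dBm → −96.8 dBm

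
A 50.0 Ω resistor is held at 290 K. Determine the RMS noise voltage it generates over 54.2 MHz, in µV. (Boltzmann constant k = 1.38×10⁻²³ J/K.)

V_n = √(4kTRB)
4kTRB = 4 × 1.38×10⁻²³ × 290 × 5.00×10¹ × 5.42×10⁷ = 4.34×10⁻¹¹ V²
V_n = √(4.34×10⁻¹¹) = 6.59×10⁻⁶ V = 6.59 µV

6.59 µV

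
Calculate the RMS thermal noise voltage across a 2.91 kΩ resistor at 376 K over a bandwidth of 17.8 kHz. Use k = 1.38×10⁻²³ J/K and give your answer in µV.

V_n = √(4kTRB)
4kTRB = 4 × 1.38×10⁻²³ × 376 × 2.91×10³ × 1.78×10⁴ = 1.08×10⁻¹² V²
V_n = √(1.08×10⁻¹²) = 1.04×10⁻⁶ V = 1.04 µV

1.04 µV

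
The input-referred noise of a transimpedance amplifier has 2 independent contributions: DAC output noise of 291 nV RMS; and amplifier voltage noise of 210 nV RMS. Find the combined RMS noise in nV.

Uncorrelated sources add in power (mean-square): V_tot = √(ΣV_i²)
V_tot = √[(2.91×10⁻⁷)² + (2.10×10⁻⁷)²] = 3.59×10⁻⁷ V = 359 nV

359 nV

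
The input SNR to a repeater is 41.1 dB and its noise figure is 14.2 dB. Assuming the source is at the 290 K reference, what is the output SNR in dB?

26.9 dB

By definition F = SNR_in/SNR_out, so in dB: SNR_out = SNR_in − NF
SNR_out = 41.1 − 14.2 = 26.9 dB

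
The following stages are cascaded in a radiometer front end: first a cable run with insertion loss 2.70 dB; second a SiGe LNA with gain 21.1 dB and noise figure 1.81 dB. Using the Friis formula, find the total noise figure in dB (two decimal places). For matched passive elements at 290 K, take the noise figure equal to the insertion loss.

Convert to linear (a loss of L dB is a gain of −L dB): F_i = 10^(NF_i/10), G_i = 10^(G_i,dB/10)
  Stage 1: F_1 = 10^(2.70/10) = 1.862, G_1 = 10^(−2.70/10) = 0.5370
  Stage 2: F_2 = 10^(1.81/10) = 1.517, G_2 = 10^(21.1/10) = 128.8
Friis cascade:
  F = 1.862 + (1.517 − 1)/0.5370 = 2.825
NF = 10 log₁₀(2.825) = 4.51 dB

4.51 dB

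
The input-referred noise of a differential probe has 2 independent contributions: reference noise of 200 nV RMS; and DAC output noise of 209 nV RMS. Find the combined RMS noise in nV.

289 nV

Uncorrelated sources add in power (mean-square): V_tot = √(ΣV_i²)
V_tot = √[(2.00×10⁻⁷)² + (2.09×10⁻⁷)²] = 2.89×10⁻⁷ V = 289 nV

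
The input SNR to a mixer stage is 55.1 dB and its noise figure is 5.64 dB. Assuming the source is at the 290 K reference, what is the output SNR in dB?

By definition F = SNR_in/SNR_out, so in dB: SNR_out = SNR_in − NF
SNR_out = 55.1 − 5.64 = 49.46 dB

49.46 dB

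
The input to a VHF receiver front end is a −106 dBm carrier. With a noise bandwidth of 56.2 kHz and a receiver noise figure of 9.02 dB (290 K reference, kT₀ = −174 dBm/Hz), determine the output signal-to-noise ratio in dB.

11.5 dB

Noise floor: N = −174 + 10 log₁₀(B) + NF
10 log₁₀(5.62×10⁴) = 47.5 dB
N = −174 + 47.5 + 9.02 = −117.48 dBm
SNR = P_sig − N = −106 − (−117.48) = 11.48 dB → 11.5 dB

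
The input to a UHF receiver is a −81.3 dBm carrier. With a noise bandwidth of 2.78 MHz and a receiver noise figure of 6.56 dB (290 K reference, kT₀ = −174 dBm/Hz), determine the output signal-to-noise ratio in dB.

21.7 dB

Noise floor: N = −174 + 10 log₁₀(B) + NF
10 log₁₀(2.78×10⁶) = 64.44 dB
N = −174 + 64.44 + 6.56 = −103.00 dBm
SNR = P_sig − N = −81.3 − (−103.00) = 21.70 dB → 21.7 dB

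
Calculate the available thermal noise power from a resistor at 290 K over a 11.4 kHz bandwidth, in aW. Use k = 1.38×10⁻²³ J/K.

P_n = kTB = 1.38×10⁻²³ × 290 × 1.14×10⁴ = 4.56×10⁻¹⁷ W = 45.6 aW

45.6 aW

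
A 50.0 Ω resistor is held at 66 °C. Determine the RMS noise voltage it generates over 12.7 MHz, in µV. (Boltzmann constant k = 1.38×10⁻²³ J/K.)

T = 66 °C + 273.15 = 339.15 K
V_n = √(4kTRB)
4kTRB = 4 × 1.38×10⁻²³ × 339.15 × 5.00×10¹ × 1.27×10⁷ = 1.19×10⁻¹¹ V²
V_n = √(1.19×10⁻¹¹) = 3.45×10⁻⁶ V = 3.45 µV

3.45 µV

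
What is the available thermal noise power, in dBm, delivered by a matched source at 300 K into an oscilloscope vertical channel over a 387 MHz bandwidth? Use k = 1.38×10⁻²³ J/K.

−88.0 dBm

P_n = kTB = 1.38×10⁻²³ × 300 × 3.87×10⁸ = 1.60×10⁻¹² W
In dBm: 10 log₁₀(1.60×10⁻¹² / 10⁻³) = −88.0 dBm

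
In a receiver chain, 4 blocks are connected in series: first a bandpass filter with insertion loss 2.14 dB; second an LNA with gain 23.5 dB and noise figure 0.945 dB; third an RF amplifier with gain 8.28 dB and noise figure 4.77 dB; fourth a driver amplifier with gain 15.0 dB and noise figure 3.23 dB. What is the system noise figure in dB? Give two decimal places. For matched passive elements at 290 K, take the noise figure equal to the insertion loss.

Convert to linear (a loss of L dB is a gain of −L dB): F_i = 10^(NF_i/10), G_i = 10^(G_i,dB/10)
  Stage 1: F_1 = 10^(2.14/10) = 1.637, G_1 = 10^(−2.14/10) = 0.6109
  Stage 2: F_2 = 10^(0.945/10) = 1.243, G_2 = 10^(23.5/10) = 223.9
  Stage 3: F_3 = 10^(4.77/10) = 2.999, G_3 = 10^(8.28/10) = 6.730
  Stage 4: F_4 = 10^(3.23/10) = 2.104, G_4 = 10^(15.0/10) = 31.62
Friis cascade:
  F = 1.637 + (1.243 − 1)/0.6109 + (2.999 − 1)/136.8 + (2.104 − 1)/920.4 = 2.051
NF = 10 log₁₀(2.051) = 3.12 dB

3.12 dB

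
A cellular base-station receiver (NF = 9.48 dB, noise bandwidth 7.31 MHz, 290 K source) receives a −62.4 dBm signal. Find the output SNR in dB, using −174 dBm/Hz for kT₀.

Noise floor: N = −174 + 10 log₁₀(B) + NF
10 log₁₀(7.31×10⁶) = 68.64 dB
N = −174 + 68.64 + 9.48 = −95.88 dBm
SNR = P_sig − N = −62.4 − (−95.88) = 33.48 dB → 33.5 dB

33.5 dB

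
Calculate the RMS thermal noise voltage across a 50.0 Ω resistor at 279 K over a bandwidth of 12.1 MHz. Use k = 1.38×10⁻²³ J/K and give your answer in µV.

V_n = √(4kTRB)
4kTRB = 4 × 1.38×10⁻²³ × 279 × 5.00×10¹ × 1.21×10⁷ = 9.32×10⁻¹² V²
V_n = √(9.32×10⁻¹²) = 3.05×10⁻⁶ V = 3.05 µV

3.05 µV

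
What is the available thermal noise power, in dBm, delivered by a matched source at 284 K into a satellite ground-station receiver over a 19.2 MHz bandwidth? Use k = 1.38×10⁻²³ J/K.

−101.2 dBm

P_n = kTB = 1.38×10⁻²³ × 284 × 1.92×10⁷ = 7.52×10⁻¹⁴ W
In dBm: 10 log₁₀(7.52×10⁻¹⁴ / 10⁻³) = −101.2 dBm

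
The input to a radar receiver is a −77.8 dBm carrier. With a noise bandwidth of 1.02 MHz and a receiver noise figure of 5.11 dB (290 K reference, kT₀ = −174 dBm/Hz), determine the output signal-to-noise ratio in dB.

Noise floor: N = −174 + 10 log₁₀(B) + NF
10 log₁₀(1.02×10⁶) = 60.09 dB
N = −174 + 60.09 + 5.11 = −108.80 dBm
SNR = P_sig − N = −77.8 − (−108.80) = 31.00 dB → 31.0 dB

31.0 dB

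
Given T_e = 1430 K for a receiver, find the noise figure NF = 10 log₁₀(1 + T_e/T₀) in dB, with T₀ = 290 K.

F = 1 + T_e/T₀ = 1 + 1430/290 = 5.93103
NF = 10 log₁₀(5.93103) = 7.73 dB

7.73 dB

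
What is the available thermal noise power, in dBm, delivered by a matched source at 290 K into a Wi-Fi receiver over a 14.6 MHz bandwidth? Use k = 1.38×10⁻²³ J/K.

P_n = kTB = 1.38×10⁻²³ × 290 × 1.46×10⁷ = 5.84×10⁻¹⁴ W
In dBm: 10 log₁₀(5.84×10⁻¹⁴ / 10⁻³) = −102.3 dBm

−102.3 dBm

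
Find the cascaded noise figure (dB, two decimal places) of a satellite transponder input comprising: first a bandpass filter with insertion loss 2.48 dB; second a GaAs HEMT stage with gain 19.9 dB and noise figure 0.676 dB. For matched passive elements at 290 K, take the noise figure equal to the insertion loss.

3.16 dB

Convert to linear (a loss of L dB is a gain of −L dB): F_i = 10^(NF_i/10), G_i = 10^(G_i,dB/10)
  Stage 1: F_1 = 10^(2.48/10) = 1.770, G_1 = 10^(−2.48/10) = 0.5649
  Stage 2: F_2 = 10^(0.676/10) = 1.168, G_2 = 10^(19.9/10) = 97.72
Friis cascade:
  F = 1.770 + (1.168 − 1)/0.5649 = 2.068
NF = 10 log₁₀(2.068) = 3.16 dB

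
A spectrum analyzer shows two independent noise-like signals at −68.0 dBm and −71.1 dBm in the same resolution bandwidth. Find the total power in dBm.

−66.3 dBm

Convert to linear, add, convert back:
P₁ = 1.58×10⁻¹⁰ W, P₂ = 7.76×10⁻¹¹ W
P_tot = 2.36×10⁻¹⁰ W → 10 log₁₀(P_tot / 10⁻³) = −66.3 dBm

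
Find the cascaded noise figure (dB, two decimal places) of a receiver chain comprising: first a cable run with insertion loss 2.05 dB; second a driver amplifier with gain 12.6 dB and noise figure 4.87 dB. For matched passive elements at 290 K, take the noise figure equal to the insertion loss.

Convert to linear (a loss of L dB is a gain of −L dB): F_i = 10^(NF_i/10), G_i = 10^(G_i,dB/10)
  Stage 1: F_1 = 10^(2.05/10) = 1.603, G_1 = 10^(−2.05/10) = 0.6237
  Stage 2: F_2 = 10^(4.87/10) = 3.069, G_2 = 10^(12.6/10) = 18.20
Friis cascade:
  F = 1.603 + (3.069 − 1)/0.6237 = 4.920
NF = 10 log₁₀(4.920) = 6.92 dB

6.92 dB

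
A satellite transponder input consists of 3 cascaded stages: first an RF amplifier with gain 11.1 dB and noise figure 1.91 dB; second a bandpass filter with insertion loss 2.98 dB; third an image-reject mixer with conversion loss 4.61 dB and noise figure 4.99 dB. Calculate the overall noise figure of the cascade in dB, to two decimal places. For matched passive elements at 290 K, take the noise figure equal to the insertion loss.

2.93 dB

Convert to linear (a loss of L dB is a gain of −L dB): F_i = 10^(NF_i/10), G_i = 10^(G_i,dB/10)
  Stage 1: F_1 = 10^(1.91/10) = 1.552, G_1 = 10^(11.1/10) = 12.88
  Stage 2: F_2 = 10^(2.98/10) = 1.986, G_2 = 10^(−2.98/10) = 0.5035
  Stage 3: F_3 = 10^(4.99/10) = 3.155, G_3 = 10^(−4.61/10) = 0.3459
Friis cascade:
  F = 1.552 + (1.986 − 1)/12.88 + (3.155 − 1)/6.486 = 1.961
NF = 10 log₁₀(1.961) = 2.93 dB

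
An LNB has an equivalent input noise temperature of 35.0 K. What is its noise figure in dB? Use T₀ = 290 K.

0.495 dB

F = 1 + T_e/T₀ = 1 + 35.0/290 = 1.12069
NF = 10 log₁₀(1.12069) = 0.495 dB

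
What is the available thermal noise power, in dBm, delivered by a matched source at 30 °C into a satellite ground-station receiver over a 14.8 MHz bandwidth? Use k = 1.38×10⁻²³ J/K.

T = 30 °C + 273.15 = 303.15 K
P_n = kTB = 1.38×10⁻²³ × 303.15 × 1.48×10⁷ = 6.19×10⁻¹⁴ W
In dBm: 10 log₁₀(6.19×10⁻¹⁴ / 10⁻³) = −102.1 dBm

−102.1 dBm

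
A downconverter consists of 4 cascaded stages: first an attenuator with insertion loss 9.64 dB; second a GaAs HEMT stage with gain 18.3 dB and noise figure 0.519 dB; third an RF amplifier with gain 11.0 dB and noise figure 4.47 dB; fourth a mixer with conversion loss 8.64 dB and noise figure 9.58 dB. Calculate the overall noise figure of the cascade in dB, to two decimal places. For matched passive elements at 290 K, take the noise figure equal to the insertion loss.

10.30 dB

Convert to linear (a loss of L dB is a gain of −L dB): F_i = 10^(NF_i/10), G_i = 10^(G_i,dB/10)
  Stage 1: F_1 = 10^(9.64/10) = 9.204, G_1 = 10^(−9.64/10) = 0.1086
  Stage 2: F_2 = 10^(0.519/10) = 1.127, G_2 = 10^(18.3/10) = 67.61
  Stage 3: F_3 = 10^(4.47/10) = 2.799, G_3 = 10^(11.0/10) = 12.59
  Stage 4: F_4 = 10^(9.58/10) = 9.078, G_4 = 10^(−8.64/10) = 0.1368
Friis cascade:
  F = 9.204 + (1.127 − 1)/0.1086 + (2.799 − 1)/7.345 + (9.078 − 1)/92.47 = 10.71
NF = 10 log₁₀(10.71) = 10.30 dB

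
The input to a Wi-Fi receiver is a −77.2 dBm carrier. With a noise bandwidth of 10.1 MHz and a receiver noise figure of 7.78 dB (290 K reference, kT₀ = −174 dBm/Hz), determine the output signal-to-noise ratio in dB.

Noise floor: N = −174 + 10 log₁₀(B) + NF
10 log₁₀(1.01×10⁷) = 70.04 dB
N = −174 + 70.04 + 7.78 = −96.18 dBm
SNR = P_sig − N = −77.2 − (−96.18) = 18.98 dB → 19.0 dB

19.0 dB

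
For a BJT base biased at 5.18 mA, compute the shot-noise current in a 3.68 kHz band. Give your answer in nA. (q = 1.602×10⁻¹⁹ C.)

I_n = √(2qI·B)
2qI·B = 2 × 1.602×10⁻¹⁹ × 5.18×10⁻³ × 3.68×10³ = 6.11×10⁻¹⁸ A²
I_n = √(6.11×10⁻¹⁸) = 2.47×10⁻⁹ A = 2.47 nA

2.47 nA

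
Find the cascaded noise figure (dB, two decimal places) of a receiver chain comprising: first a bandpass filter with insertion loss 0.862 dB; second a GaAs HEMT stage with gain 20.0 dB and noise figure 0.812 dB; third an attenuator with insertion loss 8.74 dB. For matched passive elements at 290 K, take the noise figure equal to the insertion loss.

Convert to linear (a loss of L dB is a gain of −L dB): F_i = 10^(NF_i/10), G_i = 10^(G_i,dB/10)
  Stage 1: F_1 = 10^(0.862/10) = 1.220, G_1 = 10^(−0.862/10) = 0.8200
  Stage 2: F_2 = 10^(0.812/10) = 1.206, G_2 = 10^(20.0/10) = 100.0
  Stage 3: F_3 = 10^(8.74/10) = 7.482, G_3 = 10^(−8.74/10) = 0.1337
Friis cascade:
  F = 1.220 + (1.206 − 1)/0.8200 + (7.482 − 1)/82.00 = 1.549
NF = 10 log₁₀(1.549) = 1.90 dB

1.90 dB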